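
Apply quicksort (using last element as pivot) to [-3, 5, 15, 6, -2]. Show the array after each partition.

Partition 1: pivot=-2 at index 1 -> [-3, -2, 15, 6, 5]
Partition 2: pivot=5 at index 2 -> [-3, -2, 5, 6, 15]
Partition 3: pivot=15 at index 4 -> [-3, -2, 5, 6, 15]


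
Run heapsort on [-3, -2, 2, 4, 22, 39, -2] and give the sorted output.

Build heap: [39, 22, 2, 4, -2, -3, -2]
Extract 39: [22, 4, 2, -2, -2, -3, 39]
Extract 22: [4, -2, 2, -3, -2, 22, 39]
Extract 4: [2, -2, -2, -3, 4, 22, 39]
Extract 2: [-2, -3, -2, 2, 4, 22, 39]
Extract -2: [-2, -3, -2, 2, 4, 22, 39]
Extract -2: [-3, -2, -2, 2, 4, 22, 39]


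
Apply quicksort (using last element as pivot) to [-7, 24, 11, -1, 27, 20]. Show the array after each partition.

Partition 1: pivot=20 at index 3 -> [-7, 11, -1, 20, 27, 24]
Partition 2: pivot=-1 at index 1 -> [-7, -1, 11, 20, 27, 24]
Partition 3: pivot=24 at index 4 -> [-7, -1, 11, 20, 24, 27]


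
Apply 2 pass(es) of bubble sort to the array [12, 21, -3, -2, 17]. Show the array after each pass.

After pass 1: [12, -3, -2, 17, 21] (3 swaps)
After pass 2: [-3, -2, 12, 17, 21] (2 swaps)
Total swaps: 5


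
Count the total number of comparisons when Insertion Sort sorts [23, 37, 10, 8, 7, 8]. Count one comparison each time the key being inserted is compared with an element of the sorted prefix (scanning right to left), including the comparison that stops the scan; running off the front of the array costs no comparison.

Insert 37: 23 <= 37 (stop) = 1 comparison(s) -> [23, 37, 10, 8, 7, 8]
Insert 10: 37 > 10 (shift), 23 > 10 (shift), reached front = 2 comparison(s) -> [10, 23, 37, 8, 7, 8]
Insert 8: 37 > 8 (shift), 23 > 8 (shift), 10 > 8 (shift), reached front = 3 comparison(s) -> [8, 10, 23, 37, 7, 8]
Insert 7: 37 > 7 (shift), 23 > 7 (shift), 10 > 7 (shift), 8 > 7 (shift), reached front = 4 comparison(s) -> [7, 8, 10, 23, 37, 8]
Insert 8: 37 > 8 (shift), 23 > 8 (shift), 10 > 8 (shift), 8 <= 8 (stop) = 4 comparison(s) -> [7, 8, 8, 10, 23, 37]
Total comparisons: 1 + 2 + 3 + 4 + 4 = 14


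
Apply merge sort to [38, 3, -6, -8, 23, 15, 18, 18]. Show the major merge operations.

Divide and conquer:
  Merge [38] + [3] -> [3, 38]
  Merge [-6] + [-8] -> [-8, -6]
  Merge [3, 38] + [-8, -6] -> [-8, -6, 3, 38]
  Merge [23] + [15] -> [15, 23]
  Merge [18] + [18] -> [18, 18]
  Merge [15, 23] + [18, 18] -> [15, 18, 18, 23]
  Merge [-8, -6, 3, 38] + [15, 18, 18, 23] -> [-8, -6, 3, 15, 18, 18, 23, 38]


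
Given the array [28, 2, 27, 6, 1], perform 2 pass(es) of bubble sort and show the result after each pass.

After pass 1: [2, 27, 6, 1, 28] (4 swaps)
After pass 2: [2, 6, 1, 27, 28] (2 swaps)
Total swaps: 6


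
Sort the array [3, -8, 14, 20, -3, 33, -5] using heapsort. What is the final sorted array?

Build heap: [33, 20, 14, -8, -3, 3, -5]
Extract 33: [20, -3, 14, -8, -5, 3, 33]
Extract 20: [14, -3, 3, -8, -5, 20, 33]
Extract 14: [3, -3, -5, -8, 14, 20, 33]
Extract 3: [-3, -8, -5, 3, 14, 20, 33]
Extract -3: [-5, -8, -3, 3, 14, 20, 33]
Extract -5: [-8, -5, -3, 3, 14, 20, 33]


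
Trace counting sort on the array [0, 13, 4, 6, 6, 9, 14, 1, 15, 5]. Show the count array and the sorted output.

Count array: [1, 1, 0, 0, 1, 1, 2, 0, 0, 1, 0, 0, 0, 1, 1, 1]
(count[i] = number of elements equal to i)
Cumulative count: [1, 2, 2, 2, 3, 4, 6, 6, 6, 7, 7, 7, 7, 8, 9, 10]
Sorted: [0, 1, 4, 5, 6, 6, 9, 13, 14, 15]


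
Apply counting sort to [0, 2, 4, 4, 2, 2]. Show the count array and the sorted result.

Count array: [1, 0, 3, 0, 2]
(count[i] = number of elements equal to i)
Cumulative count: [1, 1, 4, 4, 6]
Sorted: [0, 2, 2, 2, 4, 4]


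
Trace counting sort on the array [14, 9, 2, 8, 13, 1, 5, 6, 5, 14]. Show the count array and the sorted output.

Count array: [0, 1, 1, 0, 0, 2, 1, 0, 1, 1, 0, 0, 0, 1, 2]
(count[i] = number of elements equal to i)
Cumulative count: [0, 1, 2, 2, 2, 4, 5, 5, 6, 7, 7, 7, 7, 8, 10]
Sorted: [1, 2, 5, 5, 6, 8, 9, 13, 14, 14]


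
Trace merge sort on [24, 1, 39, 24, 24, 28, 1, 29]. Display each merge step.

Divide and conquer:
  Merge [24] + [1] -> [1, 24]
  Merge [39] + [24] -> [24, 39]
  Merge [1, 24] + [24, 39] -> [1, 24, 24, 39]
  Merge [24] + [28] -> [24, 28]
  Merge [1] + [29] -> [1, 29]
  Merge [24, 28] + [1, 29] -> [1, 24, 28, 29]
  Merge [1, 24, 24, 39] + [1, 24, 28, 29] -> [1, 1, 24, 24, 24, 28, 29, 39]


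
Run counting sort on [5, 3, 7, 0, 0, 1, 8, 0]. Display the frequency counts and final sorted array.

Count array: [3, 1, 0, 1, 0, 1, 0, 1, 1]
(count[i] = number of elements equal to i)
Cumulative count: [3, 4, 4, 5, 5, 6, 6, 7, 8]
Sorted: [0, 0, 0, 1, 3, 5, 7, 8]


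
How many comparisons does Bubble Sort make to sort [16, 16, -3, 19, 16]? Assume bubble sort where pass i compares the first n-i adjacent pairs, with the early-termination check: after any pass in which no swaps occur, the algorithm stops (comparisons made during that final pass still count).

Pass 1: compare adjacent pairs (0,1)..(3,4) = 4 comparison(s), 2 swap(s) -> [16, -3, 16, 16, 19]
Pass 2: compare adjacent pairs (0,1)..(2,3) = 3 comparison(s), 1 swap(s) -> [-3, 16, 16, 16, 19]
Pass 3: compare adjacent pairs (0,1)..(1,2) = 2 comparison(s), 0 swap(s) -> [-3, 16, 16, 16, 19]
No swaps in this pass, so bubble sort stops here.
Total comparisons: 4 + 3 + 2 = 9


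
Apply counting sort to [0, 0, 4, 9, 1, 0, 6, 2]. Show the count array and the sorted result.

Count array: [3, 1, 1, 0, 1, 0, 1, 0, 0, 1]
(count[i] = number of elements equal to i)
Cumulative count: [3, 4, 5, 5, 6, 6, 7, 7, 7, 8]
Sorted: [0, 0, 0, 1, 2, 4, 6, 9]


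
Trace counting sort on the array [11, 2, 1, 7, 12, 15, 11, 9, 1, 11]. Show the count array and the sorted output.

Count array: [0, 2, 1, 0, 0, 0, 0, 1, 0, 1, 0, 3, 1, 0, 0, 1]
(count[i] = number of elements equal to i)
Cumulative count: [0, 2, 3, 3, 3, 3, 3, 4, 4, 5, 5, 8, 9, 9, 9, 10]
Sorted: [1, 1, 2, 7, 9, 11, 11, 11, 12, 15]


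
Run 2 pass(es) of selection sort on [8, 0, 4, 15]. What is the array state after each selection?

Pass 1: Select minimum 0 at index 1, swap -> [0, 8, 4, 15]
Pass 2: Select minimum 4 at index 2, swap -> [0, 4, 8, 15]


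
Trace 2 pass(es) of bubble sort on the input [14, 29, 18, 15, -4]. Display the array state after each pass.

After pass 1: [14, 18, 15, -4, 29] (3 swaps)
After pass 2: [14, 15, -4, 18, 29] (2 swaps)
Total swaps: 5


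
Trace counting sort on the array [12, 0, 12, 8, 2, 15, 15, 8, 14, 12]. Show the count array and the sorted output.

Count array: [1, 0, 1, 0, 0, 0, 0, 0, 2, 0, 0, 0, 3, 0, 1, 2]
(count[i] = number of elements equal to i)
Cumulative count: [1, 1, 2, 2, 2, 2, 2, 2, 4, 4, 4, 4, 7, 7, 8, 10]
Sorted: [0, 2, 8, 8, 12, 12, 12, 14, 15, 15]


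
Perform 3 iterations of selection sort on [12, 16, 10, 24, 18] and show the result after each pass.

Pass 1: Select minimum 10 at index 2, swap -> [10, 16, 12, 24, 18]
Pass 2: Select minimum 12 at index 2, swap -> [10, 12, 16, 24, 18]
Pass 3: Select minimum 16 at index 2, swap -> [10, 12, 16, 24, 18]


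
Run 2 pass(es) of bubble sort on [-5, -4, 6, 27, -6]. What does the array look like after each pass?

After pass 1: [-5, -4, 6, -6, 27] (1 swaps)
After pass 2: [-5, -4, -6, 6, 27] (1 swaps)
Total swaps: 2


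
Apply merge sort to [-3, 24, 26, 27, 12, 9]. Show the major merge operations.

Divide and conquer:
  Merge [24] + [26] -> [24, 26]
  Merge [-3] + [24, 26] -> [-3, 24, 26]
  Merge [12] + [9] -> [9, 12]
  Merge [27] + [9, 12] -> [9, 12, 27]
  Merge [-3, 24, 26] + [9, 12, 27] -> [-3, 9, 12, 24, 26, 27]


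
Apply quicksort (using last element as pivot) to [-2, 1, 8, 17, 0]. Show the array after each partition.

Partition 1: pivot=0 at index 1 -> [-2, 0, 8, 17, 1]
Partition 2: pivot=1 at index 2 -> [-2, 0, 1, 17, 8]
Partition 3: pivot=8 at index 3 -> [-2, 0, 1, 8, 17]


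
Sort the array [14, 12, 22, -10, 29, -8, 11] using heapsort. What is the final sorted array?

Build heap: [29, 14, 22, -10, 12, -8, 11]
Extract 29: [22, 14, 11, -10, 12, -8, 29]
Extract 22: [14, 12, 11, -10, -8, 22, 29]
Extract 14: [12, -8, 11, -10, 14, 22, 29]
Extract 12: [11, -8, -10, 12, 14, 22, 29]
Extract 11: [-8, -10, 11, 12, 14, 22, 29]
Extract -8: [-10, -8, 11, 12, 14, 22, 29]


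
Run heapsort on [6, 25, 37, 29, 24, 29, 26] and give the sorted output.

Build heap: [37, 29, 29, 25, 24, 6, 26]
Extract 37: [29, 26, 29, 25, 24, 6, 37]
Extract 29: [29, 26, 6, 25, 24, 29, 37]
Extract 29: [26, 25, 6, 24, 29, 29, 37]
Extract 26: [25, 24, 6, 26, 29, 29, 37]
Extract 25: [24, 6, 25, 26, 29, 29, 37]
Extract 24: [6, 24, 25, 26, 29, 29, 37]


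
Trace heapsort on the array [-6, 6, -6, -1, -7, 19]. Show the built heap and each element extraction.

Build heap: [19, 6, -6, -1, -7, -6]
Extract 19: [6, -1, -6, -6, -7, 19]
Extract 6: [-1, -6, -6, -7, 6, 19]
Extract -1: [-6, -7, -6, -1, 6, 19]
Extract -6: [-6, -7, -6, -1, 6, 19]
Extract -6: [-7, -6, -6, -1, 6, 19]


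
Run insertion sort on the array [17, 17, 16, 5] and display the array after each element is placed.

First element 17 is already 'sorted'
Insert 17: shifted 0 elements -> [17, 17, 16, 5]
Insert 16: shifted 2 elements -> [16, 17, 17, 5]
Insert 5: shifted 3 elements -> [5, 16, 17, 17]


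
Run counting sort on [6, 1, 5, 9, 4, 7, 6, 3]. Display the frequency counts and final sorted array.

Count array: [0, 1, 0, 1, 1, 1, 2, 1, 0, 1]
(count[i] = number of elements equal to i)
Cumulative count: [0, 1, 1, 2, 3, 4, 6, 7, 7, 8]
Sorted: [1, 3, 4, 5, 6, 6, 7, 9]


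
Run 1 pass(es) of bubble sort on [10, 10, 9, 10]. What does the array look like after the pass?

After pass 1: [10, 9, 10, 10] (1 swaps)
Total swaps: 1


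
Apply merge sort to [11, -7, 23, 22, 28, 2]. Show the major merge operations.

Divide and conquer:
  Merge [-7] + [23] -> [-7, 23]
  Merge [11] + [-7, 23] -> [-7, 11, 23]
  Merge [28] + [2] -> [2, 28]
  Merge [22] + [2, 28] -> [2, 22, 28]
  Merge [-7, 11, 23] + [2, 22, 28] -> [-7, 2, 11, 22, 23, 28]


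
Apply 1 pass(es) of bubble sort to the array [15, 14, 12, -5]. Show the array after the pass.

After pass 1: [14, 12, -5, 15] (3 swaps)
Total swaps: 3


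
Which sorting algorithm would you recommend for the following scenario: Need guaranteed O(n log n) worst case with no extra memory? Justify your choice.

Best choice: Heapsort
Reason: Heapsort is O(n log n) worst case and sorts in-place; quicksort can degrade to O(n^2)


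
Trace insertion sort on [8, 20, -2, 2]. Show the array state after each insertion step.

First element 8 is already 'sorted'
Insert 20: shifted 0 elements -> [8, 20, -2, 2]
Insert -2: shifted 2 elements -> [-2, 8, 20, 2]
Insert 2: shifted 2 elements -> [-2, 2, 8, 20]


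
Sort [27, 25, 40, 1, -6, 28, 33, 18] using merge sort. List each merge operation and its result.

Divide and conquer:
  Merge [27] + [25] -> [25, 27]
  Merge [40] + [1] -> [1, 40]
  Merge [25, 27] + [1, 40] -> [1, 25, 27, 40]
  Merge [-6] + [28] -> [-6, 28]
  Merge [33] + [18] -> [18, 33]
  Merge [-6, 28] + [18, 33] -> [-6, 18, 28, 33]
  Merge [1, 25, 27, 40] + [-6, 18, 28, 33] -> [-6, 1, 18, 25, 27, 28, 33, 40]


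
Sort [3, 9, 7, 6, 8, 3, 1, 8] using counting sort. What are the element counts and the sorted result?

Count array: [0, 1, 0, 2, 0, 0, 1, 1, 2, 1]
(count[i] = number of elements equal to i)
Cumulative count: [0, 1, 1, 3, 3, 3, 4, 5, 7, 8]
Sorted: [1, 3, 3, 6, 7, 8, 8, 9]


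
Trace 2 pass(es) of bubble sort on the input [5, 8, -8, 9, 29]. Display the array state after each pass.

After pass 1: [5, -8, 8, 9, 29] (1 swaps)
After pass 2: [-8, 5, 8, 9, 29] (1 swaps)
Total swaps: 2


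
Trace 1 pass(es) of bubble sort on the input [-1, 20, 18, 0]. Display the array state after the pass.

After pass 1: [-1, 18, 0, 20] (2 swaps)
Total swaps: 2


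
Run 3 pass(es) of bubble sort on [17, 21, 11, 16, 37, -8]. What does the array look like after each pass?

After pass 1: [17, 11, 16, 21, -8, 37] (3 swaps)
After pass 2: [11, 16, 17, -8, 21, 37] (3 swaps)
After pass 3: [11, 16, -8, 17, 21, 37] (1 swaps)
Total swaps: 7


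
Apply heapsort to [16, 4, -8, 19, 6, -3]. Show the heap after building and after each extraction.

Build heap: [19, 16, -3, 4, 6, -8]
Extract 19: [16, 6, -3, 4, -8, 19]
Extract 16: [6, 4, -3, -8, 16, 19]
Extract 6: [4, -8, -3, 6, 16, 19]
Extract 4: [-3, -8, 4, 6, 16, 19]
Extract -3: [-8, -3, 4, 6, 16, 19]


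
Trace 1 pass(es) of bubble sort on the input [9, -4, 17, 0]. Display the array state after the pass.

After pass 1: [-4, 9, 0, 17] (2 swaps)
Total swaps: 2


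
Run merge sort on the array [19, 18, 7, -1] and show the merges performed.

Divide and conquer:
  Merge [19] + [18] -> [18, 19]
  Merge [7] + [-1] -> [-1, 7]
  Merge [18, 19] + [-1, 7] -> [-1, 7, 18, 19]


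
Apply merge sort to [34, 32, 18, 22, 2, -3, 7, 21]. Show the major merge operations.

Divide and conquer:
  Merge [34] + [32] -> [32, 34]
  Merge [18] + [22] -> [18, 22]
  Merge [32, 34] + [18, 22] -> [18, 22, 32, 34]
  Merge [2] + [-3] -> [-3, 2]
  Merge [7] + [21] -> [7, 21]
  Merge [-3, 2] + [7, 21] -> [-3, 2, 7, 21]
  Merge [18, 22, 32, 34] + [-3, 2, 7, 21] -> [-3, 2, 7, 18, 21, 22, 32, 34]


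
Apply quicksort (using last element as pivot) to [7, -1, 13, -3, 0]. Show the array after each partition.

Partition 1: pivot=0 at index 2 -> [-1, -3, 0, 7, 13]
Partition 2: pivot=-3 at index 0 -> [-3, -1, 0, 7, 13]
Partition 3: pivot=13 at index 4 -> [-3, -1, 0, 7, 13]


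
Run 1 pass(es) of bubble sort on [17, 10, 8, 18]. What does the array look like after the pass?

After pass 1: [10, 8, 17, 18] (2 swaps)
Total swaps: 2


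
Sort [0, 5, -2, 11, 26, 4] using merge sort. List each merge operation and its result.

Divide and conquer:
  Merge [5] + [-2] -> [-2, 5]
  Merge [0] + [-2, 5] -> [-2, 0, 5]
  Merge [26] + [4] -> [4, 26]
  Merge [11] + [4, 26] -> [4, 11, 26]
  Merge [-2, 0, 5] + [4, 11, 26] -> [-2, 0, 4, 5, 11, 26]


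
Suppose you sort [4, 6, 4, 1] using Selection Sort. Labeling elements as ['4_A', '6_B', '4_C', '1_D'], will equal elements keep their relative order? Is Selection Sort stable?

Trace Selection Sort on the labeled array (the key is the number; the letter only tracks identity):
  Pass 1: minimum of unsorted part is 1_D at index 3; swap it with 4_A at index 0 -> [1_D, 6_B, 4_C, 4_A]
  Pass 2: minimum of unsorted part is 4_C at index 2; swap it with 6_B at index 1 -> [1_D, 4_C, 6_B, 4_A]
  Pass 3: minimum of unsorted part is 4_A at index 3; swap it with 6_B at index 2 -> [1_D, 4_C, 4_A, 6_B]
Final order: [1_D, 4_C, 4_A, 6_B]
Equal keys:
  value 4: originally 4_A, 4_C; after sorting 4_C, 4_A -> order changed
Equal keys were reordered, so Selection Sort is not stable: the long-range swap that moves the minimum into place can carry an element past an equal key. (One such input is enough; an unstable sort may happen to preserve order on other inputs, but it gives no guarantee.)
Answer: Not stable


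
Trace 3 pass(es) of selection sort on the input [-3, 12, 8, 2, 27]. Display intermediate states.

Pass 1: Select minimum -3 at index 0, swap -> [-3, 12, 8, 2, 27]
Pass 2: Select minimum 2 at index 3, swap -> [-3, 2, 8, 12, 27]
Pass 3: Select minimum 8 at index 2, swap -> [-3, 2, 8, 12, 27]


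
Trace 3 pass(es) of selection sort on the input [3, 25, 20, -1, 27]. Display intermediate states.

Pass 1: Select minimum -1 at index 3, swap -> [-1, 25, 20, 3, 27]
Pass 2: Select minimum 3 at index 3, swap -> [-1, 3, 20, 25, 27]
Pass 3: Select minimum 20 at index 2, swap -> [-1, 3, 20, 25, 27]


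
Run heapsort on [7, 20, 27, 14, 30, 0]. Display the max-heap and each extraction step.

Build heap: [30, 20, 27, 14, 7, 0]
Extract 30: [27, 20, 0, 14, 7, 30]
Extract 27: [20, 14, 0, 7, 27, 30]
Extract 20: [14, 7, 0, 20, 27, 30]
Extract 14: [7, 0, 14, 20, 27, 30]
Extract 7: [0, 7, 14, 20, 27, 30]


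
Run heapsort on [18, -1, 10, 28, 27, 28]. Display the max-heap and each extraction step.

Build heap: [28, 27, 28, -1, 18, 10]
Extract 28: [28, 27, 10, -1, 18, 28]
Extract 28: [27, 18, 10, -1, 28, 28]
Extract 27: [18, -1, 10, 27, 28, 28]
Extract 18: [10, -1, 18, 27, 28, 28]
Extract 10: [-1, 10, 18, 27, 28, 28]


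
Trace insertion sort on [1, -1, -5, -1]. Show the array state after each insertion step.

First element 1 is already 'sorted'
Insert -1: shifted 1 elements -> [-1, 1, -5, -1]
Insert -5: shifted 2 elements -> [-5, -1, 1, -1]
Insert -1: shifted 1 elements -> [-5, -1, -1, 1]


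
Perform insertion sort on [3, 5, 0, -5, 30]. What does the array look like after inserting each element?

First element 3 is already 'sorted'
Insert 5: shifted 0 elements -> [3, 5, 0, -5, 30]
Insert 0: shifted 2 elements -> [0, 3, 5, -5, 30]
Insert -5: shifted 3 elements -> [-5, 0, 3, 5, 30]
Insert 30: shifted 0 elements -> [-5, 0, 3, 5, 30]


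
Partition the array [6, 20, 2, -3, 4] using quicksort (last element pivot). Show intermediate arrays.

Partition 1: pivot=4 at index 2 -> [2, -3, 4, 20, 6]
Partition 2: pivot=-3 at index 0 -> [-3, 2, 4, 20, 6]
Partition 3: pivot=6 at index 3 -> [-3, 2, 4, 6, 20]


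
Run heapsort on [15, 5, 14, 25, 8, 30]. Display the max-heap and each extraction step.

Build heap: [30, 25, 15, 5, 8, 14]
Extract 30: [25, 14, 15, 5, 8, 30]
Extract 25: [15, 14, 8, 5, 25, 30]
Extract 15: [14, 5, 8, 15, 25, 30]
Extract 14: [8, 5, 14, 15, 25, 30]
Extract 8: [5, 8, 14, 15, 25, 30]


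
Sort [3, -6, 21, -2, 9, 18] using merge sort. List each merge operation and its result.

Divide and conquer:
  Merge [-6] + [21] -> [-6, 21]
  Merge [3] + [-6, 21] -> [-6, 3, 21]
  Merge [9] + [18] -> [9, 18]
  Merge [-2] + [9, 18] -> [-2, 9, 18]
  Merge [-6, 3, 21] + [-2, 9, 18] -> [-6, -2, 3, 9, 18, 21]


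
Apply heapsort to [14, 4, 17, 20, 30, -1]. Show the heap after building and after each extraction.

Build heap: [30, 20, 17, 14, 4, -1]
Extract 30: [20, 14, 17, -1, 4, 30]
Extract 20: [17, 14, 4, -1, 20, 30]
Extract 17: [14, -1, 4, 17, 20, 30]
Extract 14: [4, -1, 14, 17, 20, 30]
Extract 4: [-1, 4, 14, 17, 20, 30]


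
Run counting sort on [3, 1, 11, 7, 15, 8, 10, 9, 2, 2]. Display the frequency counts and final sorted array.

Count array: [0, 1, 2, 1, 0, 0, 0, 1, 1, 1, 1, 1, 0, 0, 0, 1]
(count[i] = number of elements equal to i)
Cumulative count: [0, 1, 3, 4, 4, 4, 4, 5, 6, 7, 8, 9, 9, 9, 9, 10]
Sorted: [1, 2, 2, 3, 7, 8, 9, 10, 11, 15]


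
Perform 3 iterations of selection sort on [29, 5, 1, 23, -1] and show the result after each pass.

Pass 1: Select minimum -1 at index 4, swap -> [-1, 5, 1, 23, 29]
Pass 2: Select minimum 1 at index 2, swap -> [-1, 1, 5, 23, 29]
Pass 3: Select minimum 5 at index 2, swap -> [-1, 1, 5, 23, 29]


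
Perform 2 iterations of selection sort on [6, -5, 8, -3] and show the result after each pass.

Pass 1: Select minimum -5 at index 1, swap -> [-5, 6, 8, -3]
Pass 2: Select minimum -3 at index 3, swap -> [-5, -3, 8, 6]


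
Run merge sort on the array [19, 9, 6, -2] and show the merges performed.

Divide and conquer:
  Merge [19] + [9] -> [9, 19]
  Merge [6] + [-2] -> [-2, 6]
  Merge [9, 19] + [-2, 6] -> [-2, 6, 9, 19]


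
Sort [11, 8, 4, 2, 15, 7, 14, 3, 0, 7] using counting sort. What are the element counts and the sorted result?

Count array: [1, 0, 1, 1, 1, 0, 0, 2, 1, 0, 0, 1, 0, 0, 1, 1]
(count[i] = number of elements equal to i)
Cumulative count: [1, 1, 2, 3, 4, 4, 4, 6, 7, 7, 7, 8, 8, 8, 9, 10]
Sorted: [0, 2, 3, 4, 7, 7, 8, 11, 14, 15]


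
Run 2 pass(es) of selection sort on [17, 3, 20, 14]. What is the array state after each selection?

Pass 1: Select minimum 3 at index 1, swap -> [3, 17, 20, 14]
Pass 2: Select minimum 14 at index 3, swap -> [3, 14, 20, 17]


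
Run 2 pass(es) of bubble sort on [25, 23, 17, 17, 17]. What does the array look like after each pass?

After pass 1: [23, 17, 17, 17, 25] (4 swaps)
After pass 2: [17, 17, 17, 23, 25] (3 swaps)
Total swaps: 7


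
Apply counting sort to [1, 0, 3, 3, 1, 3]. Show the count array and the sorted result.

Count array: [1, 2, 0, 3]
(count[i] = number of elements equal to i)
Cumulative count: [1, 3, 3, 6]
Sorted: [0, 1, 1, 3, 3, 3]


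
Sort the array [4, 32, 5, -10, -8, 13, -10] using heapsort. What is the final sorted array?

Build heap: [32, 4, 13, -10, -8, 5, -10]
Extract 32: [13, 4, 5, -10, -8, -10, 32]
Extract 13: [5, 4, -10, -10, -8, 13, 32]
Extract 5: [4, -8, -10, -10, 5, 13, 32]
Extract 4: [-8, -10, -10, 4, 5, 13, 32]
Extract -8: [-10, -10, -8, 4, 5, 13, 32]
Extract -10: [-10, -10, -8, 4, 5, 13, 32]


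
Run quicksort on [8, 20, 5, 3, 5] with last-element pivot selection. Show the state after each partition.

Partition 1: pivot=5 at index 2 -> [5, 3, 5, 20, 8]
Partition 2: pivot=3 at index 0 -> [3, 5, 5, 20, 8]
Partition 3: pivot=8 at index 3 -> [3, 5, 5, 8, 20]


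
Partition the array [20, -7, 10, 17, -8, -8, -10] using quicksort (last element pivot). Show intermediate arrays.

Partition 1: pivot=-10 at index 0 -> [-10, -7, 10, 17, -8, -8, 20]
Partition 2: pivot=20 at index 6 -> [-10, -7, 10, 17, -8, -8, 20]
Partition 3: pivot=-8 at index 2 -> [-10, -8, -8, 17, -7, 10, 20]
Partition 4: pivot=10 at index 4 -> [-10, -8, -8, -7, 10, 17, 20]


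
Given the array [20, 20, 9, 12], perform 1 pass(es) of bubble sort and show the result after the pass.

After pass 1: [20, 9, 12, 20] (2 swaps)
Total swaps: 2


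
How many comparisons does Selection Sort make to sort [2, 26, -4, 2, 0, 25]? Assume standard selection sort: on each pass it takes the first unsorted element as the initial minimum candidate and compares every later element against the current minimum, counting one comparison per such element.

Pass 1: scan indices 1..5 for the minimum = 5 comparison(s); min is -4, place at index 0 -> [-4, 26, 2, 2, 0, 25]
Pass 2: scan indices 2..5 for the minimum = 4 comparison(s); min is 0, place at index 1 -> [-4, 0, 2, 2, 26, 25]
Pass 3: scan indices 3..5 for the minimum = 3 comparison(s); min is 2, place at index 2 -> [-4, 0, 2, 2, 26, 25]
Pass 4: scan indices 4..5 for the minimum = 2 comparison(s); min is 2, place at index 3 -> [-4, 0, 2, 2, 26, 25]
Pass 5: scan indices 5..5 for the minimum = 1 comparison(s); min is 25, place at index 4 -> [-4, 0, 2, 2, 25, 26]
Selection sort always scans the whole unsorted suffix, so the count is (n-1) + (n-2) + ... + 1 = n(n-1)/2 = 6*5/2 = 15 regardless of the input order.
Total comparisons: 5 + 4 + 3 + 2 + 1 = 15


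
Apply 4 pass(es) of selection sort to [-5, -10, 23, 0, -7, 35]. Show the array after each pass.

Pass 1: Select minimum -10 at index 1, swap -> [-10, -5, 23, 0, -7, 35]
Pass 2: Select minimum -7 at index 4, swap -> [-10, -7, 23, 0, -5, 35]
Pass 3: Select minimum -5 at index 4, swap -> [-10, -7, -5, 0, 23, 35]
Pass 4: Select minimum 0 at index 3, swap -> [-10, -7, -5, 0, 23, 35]


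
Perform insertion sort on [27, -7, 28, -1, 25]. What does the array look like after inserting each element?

First element 27 is already 'sorted'
Insert -7: shifted 1 elements -> [-7, 27, 28, -1, 25]
Insert 28: shifted 0 elements -> [-7, 27, 28, -1, 25]
Insert -1: shifted 2 elements -> [-7, -1, 27, 28, 25]
Insert 25: shifted 2 elements -> [-7, -1, 25, 27, 28]


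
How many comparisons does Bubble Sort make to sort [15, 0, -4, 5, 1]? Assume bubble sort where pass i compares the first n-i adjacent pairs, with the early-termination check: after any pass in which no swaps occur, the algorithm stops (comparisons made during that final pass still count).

Pass 1: compare adjacent pairs (0,1)..(3,4) = 4 comparison(s), 4 swap(s) -> [0, -4, 5, 1, 15]
Pass 2: compare adjacent pairs (0,1)..(2,3) = 3 comparison(s), 2 swap(s) -> [-4, 0, 1, 5, 15]
Pass 3: compare adjacent pairs (0,1)..(1,2) = 2 comparison(s), 0 swap(s) -> [-4, 0, 1, 5, 15]
No swaps in this pass, so bubble sort stops here.
Total comparisons: 4 + 3 + 2 = 9


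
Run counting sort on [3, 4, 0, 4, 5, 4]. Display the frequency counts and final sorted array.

Count array: [1, 0, 0, 1, 3, 1]
(count[i] = number of elements equal to i)
Cumulative count: [1, 1, 1, 2, 5, 6]
Sorted: [0, 3, 4, 4, 4, 5]


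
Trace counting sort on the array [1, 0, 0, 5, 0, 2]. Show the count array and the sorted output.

Count array: [3, 1, 1, 0, 0, 1]
(count[i] = number of elements equal to i)
Cumulative count: [3, 4, 5, 5, 5, 6]
Sorted: [0, 0, 0, 1, 2, 5]


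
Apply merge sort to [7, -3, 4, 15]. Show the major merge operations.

Divide and conquer:
  Merge [7] + [-3] -> [-3, 7]
  Merge [4] + [15] -> [4, 15]
  Merge [-3, 7] + [4, 15] -> [-3, 4, 7, 15]


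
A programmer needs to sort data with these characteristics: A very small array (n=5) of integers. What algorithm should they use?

Best choice: Insertion sort
Reason: For tiny inputs the O(n^2) overhead is negligible and insertion sort has minimal constant factors


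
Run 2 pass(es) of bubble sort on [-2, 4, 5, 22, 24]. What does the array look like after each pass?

After pass 1: [-2, 4, 5, 22, 24] (0 swaps)
After pass 2: [-2, 4, 5, 22, 24] (0 swaps)
Total swaps: 0


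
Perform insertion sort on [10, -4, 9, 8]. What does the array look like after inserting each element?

First element 10 is already 'sorted'
Insert -4: shifted 1 elements -> [-4, 10, 9, 8]
Insert 9: shifted 1 elements -> [-4, 9, 10, 8]
Insert 8: shifted 2 elements -> [-4, 8, 9, 10]


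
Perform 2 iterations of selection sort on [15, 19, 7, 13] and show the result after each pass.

Pass 1: Select minimum 7 at index 2, swap -> [7, 19, 15, 13]
Pass 2: Select minimum 13 at index 3, swap -> [7, 13, 15, 19]


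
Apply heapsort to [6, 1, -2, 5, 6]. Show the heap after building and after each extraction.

Build heap: [6, 6, -2, 5, 1]
Extract 6: [6, 5, -2, 1, 6]
Extract 6: [5, 1, -2, 6, 6]
Extract 5: [1, -2, 5, 6, 6]
Extract 1: [-2, 1, 5, 6, 6]


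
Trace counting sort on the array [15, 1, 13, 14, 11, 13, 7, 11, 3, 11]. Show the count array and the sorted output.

Count array: [0, 1, 0, 1, 0, 0, 0, 1, 0, 0, 0, 3, 0, 2, 1, 1]
(count[i] = number of elements equal to i)
Cumulative count: [0, 1, 1, 2, 2, 2, 2, 3, 3, 3, 3, 6, 6, 8, 9, 10]
Sorted: [1, 3, 7, 11, 11, 11, 13, 13, 14, 15]


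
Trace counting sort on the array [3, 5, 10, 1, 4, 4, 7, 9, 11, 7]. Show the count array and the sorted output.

Count array: [0, 1, 0, 1, 2, 1, 0, 2, 0, 1, 1, 1]
(count[i] = number of elements equal to i)
Cumulative count: [0, 1, 1, 2, 4, 5, 5, 7, 7, 8, 9, 10]
Sorted: [1, 3, 4, 4, 5, 7, 7, 9, 10, 11]


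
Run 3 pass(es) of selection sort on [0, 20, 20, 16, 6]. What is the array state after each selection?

Pass 1: Select minimum 0 at index 0, swap -> [0, 20, 20, 16, 6]
Pass 2: Select minimum 6 at index 4, swap -> [0, 6, 20, 16, 20]
Pass 3: Select minimum 16 at index 3, swap -> [0, 6, 16, 20, 20]


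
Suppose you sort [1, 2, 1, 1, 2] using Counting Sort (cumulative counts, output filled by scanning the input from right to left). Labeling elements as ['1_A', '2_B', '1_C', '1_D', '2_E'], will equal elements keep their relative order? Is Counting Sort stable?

Trace Counting Sort on the labeled array (the key is the number; the letter only tracks identity):
  Counts for values 0..2: [0, 3, 2]
  Cumulative counts: [0, 3, 5]
  Scan right to left: place 2_E at output index 4
  Scan right to left: place 1_D at output index 2
  Scan right to left: place 1_C at output index 1
  Scan right to left: place 2_B at output index 3
  Scan right to left: place 1_A at output index 0
  Output: [1_A, 1_C, 1_D, 2_B, 2_E]
Equal keys:
  value 1: originally 1_A, 1_C, 1_D; after sorting 1_A, 1_C, 1_D -> order preserved
  value 2: originally 2_B, 2_E; after sorting 2_B, 2_E -> order preserved
All equal keys kept their original relative order. Counting Sort is stable: scanning the input right to left with decreasing cumulative counts places later duplicates at later output positions.
Answer: Stable


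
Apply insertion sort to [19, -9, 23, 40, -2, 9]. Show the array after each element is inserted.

First element 19 is already 'sorted'
Insert -9: shifted 1 elements -> [-9, 19, 23, 40, -2, 9]
Insert 23: shifted 0 elements -> [-9, 19, 23, 40, -2, 9]
Insert 40: shifted 0 elements -> [-9, 19, 23, 40, -2, 9]
Insert -2: shifted 3 elements -> [-9, -2, 19, 23, 40, 9]
Insert 9: shifted 3 elements -> [-9, -2, 9, 19, 23, 40]


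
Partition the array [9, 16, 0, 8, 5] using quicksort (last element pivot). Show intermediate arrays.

Partition 1: pivot=5 at index 1 -> [0, 5, 9, 8, 16]
Partition 2: pivot=16 at index 4 -> [0, 5, 9, 8, 16]
Partition 3: pivot=8 at index 2 -> [0, 5, 8, 9, 16]


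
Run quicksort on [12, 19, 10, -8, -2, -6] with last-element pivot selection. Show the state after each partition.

Partition 1: pivot=-6 at index 1 -> [-8, -6, 10, 12, -2, 19]
Partition 2: pivot=19 at index 5 -> [-8, -6, 10, 12, -2, 19]
Partition 3: pivot=-2 at index 2 -> [-8, -6, -2, 12, 10, 19]
Partition 4: pivot=10 at index 3 -> [-8, -6, -2, 10, 12, 19]


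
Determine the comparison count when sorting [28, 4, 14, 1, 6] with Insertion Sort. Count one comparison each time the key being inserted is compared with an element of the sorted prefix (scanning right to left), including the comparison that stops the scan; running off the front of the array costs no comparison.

Insert 4: 28 > 4 (shift), reached front = 1 comparison(s) -> [4, 28, 14, 1, 6]
Insert 14: 28 > 14 (shift), 4 <= 14 (stop) = 2 comparison(s) -> [4, 14, 28, 1, 6]
Insert 1: 28 > 1 (shift), 14 > 1 (shift), 4 > 1 (shift), reached front = 3 comparison(s) -> [1, 4, 14, 28, 6]
Insert 6: 28 > 6 (shift), 14 > 6 (shift), 4 <= 6 (stop) = 3 comparison(s) -> [1, 4, 6, 14, 28]
Total comparisons: 1 + 2 + 3 + 3 = 9


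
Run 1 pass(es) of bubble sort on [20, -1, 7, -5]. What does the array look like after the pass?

After pass 1: [-1, 7, -5, 20] (3 swaps)
Total swaps: 3


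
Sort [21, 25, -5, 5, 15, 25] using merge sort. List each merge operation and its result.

Divide and conquer:
  Merge [25] + [-5] -> [-5, 25]
  Merge [21] + [-5, 25] -> [-5, 21, 25]
  Merge [15] + [25] -> [15, 25]
  Merge [5] + [15, 25] -> [5, 15, 25]
  Merge [-5, 21, 25] + [5, 15, 25] -> [-5, 5, 15, 21, 25, 25]


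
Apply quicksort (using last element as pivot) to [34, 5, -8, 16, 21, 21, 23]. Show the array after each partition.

Partition 1: pivot=23 at index 5 -> [5, -8, 16, 21, 21, 23, 34]
Partition 2: pivot=21 at index 4 -> [5, -8, 16, 21, 21, 23, 34]
Partition 3: pivot=21 at index 3 -> [5, -8, 16, 21, 21, 23, 34]
Partition 4: pivot=16 at index 2 -> [5, -8, 16, 21, 21, 23, 34]
Partition 5: pivot=-8 at index 0 -> [-8, 5, 16, 21, 21, 23, 34]


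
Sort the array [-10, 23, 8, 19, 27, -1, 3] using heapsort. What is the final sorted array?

Build heap: [27, 23, 8, 19, -10, -1, 3]
Extract 27: [23, 19, 8, 3, -10, -1, 27]
Extract 23: [19, 3, 8, -1, -10, 23, 27]
Extract 19: [8, 3, -10, -1, 19, 23, 27]
Extract 8: [3, -1, -10, 8, 19, 23, 27]
Extract 3: [-1, -10, 3, 8, 19, 23, 27]
Extract -1: [-10, -1, 3, 8, 19, 23, 27]


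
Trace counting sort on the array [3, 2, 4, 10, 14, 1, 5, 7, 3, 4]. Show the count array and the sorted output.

Count array: [0, 1, 1, 2, 2, 1, 0, 1, 0, 0, 1, 0, 0, 0, 1]
(count[i] = number of elements equal to i)
Cumulative count: [0, 1, 2, 4, 6, 7, 7, 8, 8, 8, 9, 9, 9, 9, 10]
Sorted: [1, 2, 3, 3, 4, 4, 5, 7, 10, 14]


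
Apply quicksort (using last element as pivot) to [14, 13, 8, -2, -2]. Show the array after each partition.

Partition 1: pivot=-2 at index 1 -> [-2, -2, 8, 14, 13]
Partition 2: pivot=13 at index 3 -> [-2, -2, 8, 13, 14]


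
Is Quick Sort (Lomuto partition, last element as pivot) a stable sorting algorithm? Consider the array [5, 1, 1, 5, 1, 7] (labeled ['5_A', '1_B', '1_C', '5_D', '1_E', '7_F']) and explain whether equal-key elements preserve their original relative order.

Trace Quick Sort on the labeled array (the key is the number; the letter only tracks identity):
  Partition indices 0..5 around pivot 7_F -> [5_A, 1_B, 1_C, 5_D, 1_E, 7_F]
  Partition indices 0..4 around pivot 1_E -> [1_B, 1_C, 1_E, 5_D, 5_A, 7_F]
  Partition indices 0..1 around pivot 1_C -> [1_B, 1_C, 1_E, 5_D, 5_A, 7_F]
  Partition indices 3..4 around pivot 5_A -> [1_B, 1_C, 1_E, 5_D, 5_A, 7_F]
Final order: [1_B, 1_C, 1_E, 5_D, 5_A, 7_F]
Equal keys:
  value 1: originally 1_B, 1_C, 1_E; after sorting 1_B, 1_C, 1_E -> order preserved
  value 5: originally 5_A, 5_D; after sorting 5_D, 5_A -> order changed
Equal keys were reordered, so Quick Sort is not stable: partition swaps elements across long distances and can reorder equal keys. (One such input is enough; an unstable sort may happen to preserve order on other inputs, but it gives no guarantee.)
Answer: Not stable


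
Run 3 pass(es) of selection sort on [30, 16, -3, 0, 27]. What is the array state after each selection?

Pass 1: Select minimum -3 at index 2, swap -> [-3, 16, 30, 0, 27]
Pass 2: Select minimum 0 at index 3, swap -> [-3, 0, 30, 16, 27]
Pass 3: Select minimum 16 at index 3, swap -> [-3, 0, 16, 30, 27]


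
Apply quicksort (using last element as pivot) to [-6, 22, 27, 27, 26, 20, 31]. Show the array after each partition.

Partition 1: pivot=31 at index 6 -> [-6, 22, 27, 27, 26, 20, 31]
Partition 2: pivot=20 at index 1 -> [-6, 20, 27, 27, 26, 22, 31]
Partition 3: pivot=22 at index 2 -> [-6, 20, 22, 27, 26, 27, 31]
Partition 4: pivot=27 at index 5 -> [-6, 20, 22, 27, 26, 27, 31]
Partition 5: pivot=26 at index 3 -> [-6, 20, 22, 26, 27, 27, 31]


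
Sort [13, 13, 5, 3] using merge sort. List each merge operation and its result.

Divide and conquer:
  Merge [13] + [13] -> [13, 13]
  Merge [5] + [3] -> [3, 5]
  Merge [13, 13] + [3, 5] -> [3, 5, 13, 13]


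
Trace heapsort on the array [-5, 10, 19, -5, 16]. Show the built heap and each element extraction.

Build heap: [19, 16, -5, -5, 10]
Extract 19: [16, 10, -5, -5, 19]
Extract 16: [10, -5, -5, 16, 19]
Extract 10: [-5, -5, 10, 16, 19]
Extract -5: [-5, -5, 10, 16, 19]


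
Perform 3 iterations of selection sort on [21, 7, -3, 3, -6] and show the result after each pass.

Pass 1: Select minimum -6 at index 4, swap -> [-6, 7, -3, 3, 21]
Pass 2: Select minimum -3 at index 2, swap -> [-6, -3, 7, 3, 21]
Pass 3: Select minimum 3 at index 3, swap -> [-6, -3, 3, 7, 21]


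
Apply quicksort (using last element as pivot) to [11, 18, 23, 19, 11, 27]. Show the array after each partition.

Partition 1: pivot=27 at index 5 -> [11, 18, 23, 19, 11, 27]
Partition 2: pivot=11 at index 1 -> [11, 11, 23, 19, 18, 27]
Partition 3: pivot=18 at index 2 -> [11, 11, 18, 19, 23, 27]
Partition 4: pivot=23 at index 4 -> [11, 11, 18, 19, 23, 27]


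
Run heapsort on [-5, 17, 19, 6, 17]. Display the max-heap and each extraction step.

Build heap: [19, 17, -5, 6, 17]
Extract 19: [17, 17, -5, 6, 19]
Extract 17: [17, 6, -5, 17, 19]
Extract 17: [6, -5, 17, 17, 19]
Extract 6: [-5, 6, 17, 17, 19]


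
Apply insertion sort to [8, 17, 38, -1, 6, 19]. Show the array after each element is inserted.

First element 8 is already 'sorted'
Insert 17: shifted 0 elements -> [8, 17, 38, -1, 6, 19]
Insert 38: shifted 0 elements -> [8, 17, 38, -1, 6, 19]
Insert -1: shifted 3 elements -> [-1, 8, 17, 38, 6, 19]
Insert 6: shifted 3 elements -> [-1, 6, 8, 17, 38, 19]
Insert 19: shifted 1 elements -> [-1, 6, 8, 17, 19, 38]


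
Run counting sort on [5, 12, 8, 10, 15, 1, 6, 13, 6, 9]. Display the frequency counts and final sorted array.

Count array: [0, 1, 0, 0, 0, 1, 2, 0, 1, 1, 1, 0, 1, 1, 0, 1]
(count[i] = number of elements equal to i)
Cumulative count: [0, 1, 1, 1, 1, 2, 4, 4, 5, 6, 7, 7, 8, 9, 9, 10]
Sorted: [1, 5, 6, 6, 8, 9, 10, 12, 13, 15]


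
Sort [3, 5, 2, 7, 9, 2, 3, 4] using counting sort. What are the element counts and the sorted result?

Count array: [0, 0, 2, 2, 1, 1, 0, 1, 0, 1]
(count[i] = number of elements equal to i)
Cumulative count: [0, 0, 2, 4, 5, 6, 6, 7, 7, 8]
Sorted: [2, 2, 3, 3, 4, 5, 7, 9]


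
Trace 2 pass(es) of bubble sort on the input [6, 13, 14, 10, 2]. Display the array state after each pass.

After pass 1: [6, 13, 10, 2, 14] (2 swaps)
After pass 2: [6, 10, 2, 13, 14] (2 swaps)
Total swaps: 4


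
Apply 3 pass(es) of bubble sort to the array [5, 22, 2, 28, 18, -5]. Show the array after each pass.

After pass 1: [5, 2, 22, 18, -5, 28] (3 swaps)
After pass 2: [2, 5, 18, -5, 22, 28] (3 swaps)
After pass 3: [2, 5, -5, 18, 22, 28] (1 swaps)
Total swaps: 7


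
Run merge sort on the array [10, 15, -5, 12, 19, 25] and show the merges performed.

Divide and conquer:
  Merge [15] + [-5] -> [-5, 15]
  Merge [10] + [-5, 15] -> [-5, 10, 15]
  Merge [19] + [25] -> [19, 25]
  Merge [12] + [19, 25] -> [12, 19, 25]
  Merge [-5, 10, 15] + [12, 19, 25] -> [-5, 10, 12, 15, 19, 25]


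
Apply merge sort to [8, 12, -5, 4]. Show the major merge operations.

Divide and conquer:
  Merge [8] + [12] -> [8, 12]
  Merge [-5] + [4] -> [-5, 4]
  Merge [8, 12] + [-5, 4] -> [-5, 4, 8, 12]


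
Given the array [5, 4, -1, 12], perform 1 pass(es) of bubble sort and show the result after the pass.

After pass 1: [4, -1, 5, 12] (2 swaps)
Total swaps: 2


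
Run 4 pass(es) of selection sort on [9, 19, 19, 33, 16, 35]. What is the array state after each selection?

Pass 1: Select minimum 9 at index 0, swap -> [9, 19, 19, 33, 16, 35]
Pass 2: Select minimum 16 at index 4, swap -> [9, 16, 19, 33, 19, 35]
Pass 3: Select minimum 19 at index 2, swap -> [9, 16, 19, 33, 19, 35]
Pass 4: Select minimum 19 at index 4, swap -> [9, 16, 19, 19, 33, 35]


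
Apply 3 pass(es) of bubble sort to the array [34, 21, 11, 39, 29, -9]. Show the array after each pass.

After pass 1: [21, 11, 34, 29, -9, 39] (4 swaps)
After pass 2: [11, 21, 29, -9, 34, 39] (3 swaps)
After pass 3: [11, 21, -9, 29, 34, 39] (1 swaps)
Total swaps: 8


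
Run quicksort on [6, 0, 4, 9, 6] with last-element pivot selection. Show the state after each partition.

Partition 1: pivot=6 at index 3 -> [6, 0, 4, 6, 9]
Partition 2: pivot=4 at index 1 -> [0, 4, 6, 6, 9]


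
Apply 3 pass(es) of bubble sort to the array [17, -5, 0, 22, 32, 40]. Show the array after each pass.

After pass 1: [-5, 0, 17, 22, 32, 40] (2 swaps)
After pass 2: [-5, 0, 17, 22, 32, 40] (0 swaps)
After pass 3: [-5, 0, 17, 22, 32, 40] (0 swaps)
Total swaps: 2


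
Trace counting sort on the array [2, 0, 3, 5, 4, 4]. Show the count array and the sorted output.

Count array: [1, 0, 1, 1, 2, 1]
(count[i] = number of elements equal to i)
Cumulative count: [1, 1, 2, 3, 5, 6]
Sorted: [0, 2, 3, 4, 4, 5]


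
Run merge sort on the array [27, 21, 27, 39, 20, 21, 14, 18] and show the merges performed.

Divide and conquer:
  Merge [27] + [21] -> [21, 27]
  Merge [27] + [39] -> [27, 39]
  Merge [21, 27] + [27, 39] -> [21, 27, 27, 39]
  Merge [20] + [21] -> [20, 21]
  Merge [14] + [18] -> [14, 18]
  Merge [20, 21] + [14, 18] -> [14, 18, 20, 21]
  Merge [21, 27, 27, 39] + [14, 18, 20, 21] -> [14, 18, 20, 21, 21, 27, 27, 39]


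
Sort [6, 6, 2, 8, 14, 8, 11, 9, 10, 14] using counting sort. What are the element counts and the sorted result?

Count array: [0, 0, 1, 0, 0, 0, 2, 0, 2, 1, 1, 1, 0, 0, 2]
(count[i] = number of elements equal to i)
Cumulative count: [0, 0, 1, 1, 1, 1, 3, 3, 5, 6, 7, 8, 8, 8, 10]
Sorted: [2, 6, 6, 8, 8, 9, 10, 11, 14, 14]


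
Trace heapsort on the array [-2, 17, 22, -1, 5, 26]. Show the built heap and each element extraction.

Build heap: [26, 17, 22, -1, 5, -2]
Extract 26: [22, 17, -2, -1, 5, 26]
Extract 22: [17, 5, -2, -1, 22, 26]
Extract 17: [5, -1, -2, 17, 22, 26]
Extract 5: [-1, -2, 5, 17, 22, 26]
Extract -1: [-2, -1, 5, 17, 22, 26]


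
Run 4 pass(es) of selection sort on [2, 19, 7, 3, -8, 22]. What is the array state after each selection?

Pass 1: Select minimum -8 at index 4, swap -> [-8, 19, 7, 3, 2, 22]
Pass 2: Select minimum 2 at index 4, swap -> [-8, 2, 7, 3, 19, 22]
Pass 3: Select minimum 3 at index 3, swap -> [-8, 2, 3, 7, 19, 22]
Pass 4: Select minimum 7 at index 3, swap -> [-8, 2, 3, 7, 19, 22]


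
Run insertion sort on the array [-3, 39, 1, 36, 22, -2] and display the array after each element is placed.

First element -3 is already 'sorted'
Insert 39: shifted 0 elements -> [-3, 39, 1, 36, 22, -2]
Insert 1: shifted 1 elements -> [-3, 1, 39, 36, 22, -2]
Insert 36: shifted 1 elements -> [-3, 1, 36, 39, 22, -2]
Insert 22: shifted 2 elements -> [-3, 1, 22, 36, 39, -2]
Insert -2: shifted 4 elements -> [-3, -2, 1, 22, 36, 39]
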